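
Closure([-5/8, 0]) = [-5/8, 0]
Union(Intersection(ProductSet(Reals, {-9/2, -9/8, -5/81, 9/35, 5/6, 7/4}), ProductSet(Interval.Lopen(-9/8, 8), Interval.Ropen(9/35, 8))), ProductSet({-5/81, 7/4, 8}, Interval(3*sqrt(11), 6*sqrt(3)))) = Union(ProductSet({-5/81, 7/4, 8}, Interval(3*sqrt(11), 6*sqrt(3))), ProductSet(Interval.Lopen(-9/8, 8), {9/35, 5/6, 7/4}))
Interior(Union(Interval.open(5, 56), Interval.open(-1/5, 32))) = Interval.open(-1/5, 56)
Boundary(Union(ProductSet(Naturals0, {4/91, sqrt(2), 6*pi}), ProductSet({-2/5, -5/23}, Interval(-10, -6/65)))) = Union(ProductSet({-2/5, -5/23}, Interval(-10, -6/65)), ProductSet(Naturals0, {4/91, sqrt(2), 6*pi}))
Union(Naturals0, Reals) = Reals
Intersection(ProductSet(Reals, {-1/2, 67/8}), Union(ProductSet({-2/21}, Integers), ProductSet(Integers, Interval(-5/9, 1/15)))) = ProductSet(Integers, {-1/2})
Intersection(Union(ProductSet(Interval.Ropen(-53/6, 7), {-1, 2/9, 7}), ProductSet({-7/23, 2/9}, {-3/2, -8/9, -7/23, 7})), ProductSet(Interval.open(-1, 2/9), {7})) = ProductSet(Interval.open(-1, 2/9), {7})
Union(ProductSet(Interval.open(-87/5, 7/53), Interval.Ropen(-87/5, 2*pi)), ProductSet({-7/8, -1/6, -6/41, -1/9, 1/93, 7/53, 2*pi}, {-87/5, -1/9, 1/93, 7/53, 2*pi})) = Union(ProductSet({-7/8, -1/6, -6/41, -1/9, 1/93, 7/53, 2*pi}, {-87/5, -1/9, 1/93, 7/53, 2*pi}), ProductSet(Interval.open(-87/5, 7/53), Interval.Ropen(-87/5, 2*pi)))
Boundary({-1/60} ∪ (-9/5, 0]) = {-9/5, 0}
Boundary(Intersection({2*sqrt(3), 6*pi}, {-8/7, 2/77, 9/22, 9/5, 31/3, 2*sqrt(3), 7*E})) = {2*sqrt(3)}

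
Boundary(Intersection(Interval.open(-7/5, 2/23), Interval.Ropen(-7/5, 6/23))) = {-7/5, 2/23}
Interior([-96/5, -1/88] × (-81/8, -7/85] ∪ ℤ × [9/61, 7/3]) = (-96/5, -1/88) × (-81/8, -7/85)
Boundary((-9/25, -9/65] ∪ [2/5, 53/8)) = {-9/25, -9/65, 2/5, 53/8}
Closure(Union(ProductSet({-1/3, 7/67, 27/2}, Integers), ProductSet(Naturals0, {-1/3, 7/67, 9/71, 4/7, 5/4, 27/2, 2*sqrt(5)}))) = Union(ProductSet({-1/3, 7/67, 27/2}, Integers), ProductSet(Naturals0, {-1/3, 7/67, 9/71, 4/7, 5/4, 27/2, 2*sqrt(5)}))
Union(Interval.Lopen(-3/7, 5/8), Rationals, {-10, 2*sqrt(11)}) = Union({2*sqrt(11)}, Interval(-3/7, 5/8), Rationals)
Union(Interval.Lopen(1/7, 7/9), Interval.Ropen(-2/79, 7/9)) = Interval(-2/79, 7/9)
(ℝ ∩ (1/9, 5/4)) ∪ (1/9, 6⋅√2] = (1/9, 6⋅√2]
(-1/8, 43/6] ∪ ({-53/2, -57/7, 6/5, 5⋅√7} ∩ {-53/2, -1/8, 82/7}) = {-53/2} ∪ (-1/8, 43/6]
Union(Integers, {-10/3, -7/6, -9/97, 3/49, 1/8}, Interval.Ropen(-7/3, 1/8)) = Union({-10/3}, Integers, Interval(-7/3, 1/8))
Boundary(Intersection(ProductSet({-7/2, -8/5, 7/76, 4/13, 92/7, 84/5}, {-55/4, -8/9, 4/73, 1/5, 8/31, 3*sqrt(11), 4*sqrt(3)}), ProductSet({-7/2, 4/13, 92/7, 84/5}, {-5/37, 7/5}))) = EmptySet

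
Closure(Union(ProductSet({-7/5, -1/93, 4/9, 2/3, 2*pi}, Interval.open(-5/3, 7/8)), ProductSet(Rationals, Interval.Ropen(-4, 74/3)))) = ProductSet(Reals, Interval(-4, 74/3))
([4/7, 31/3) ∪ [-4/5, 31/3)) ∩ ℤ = {0, 1, …, 10}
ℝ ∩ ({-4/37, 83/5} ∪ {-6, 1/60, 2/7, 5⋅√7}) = {-6, -4/37, 1/60, 2/7, 83/5, 5⋅√7}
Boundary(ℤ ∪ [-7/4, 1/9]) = {-7/4, 1/9} ∪ (ℤ \ (-7/4, 1/9))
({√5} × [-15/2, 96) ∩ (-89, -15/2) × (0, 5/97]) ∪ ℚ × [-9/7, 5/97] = ℚ × [-9/7, 5/97]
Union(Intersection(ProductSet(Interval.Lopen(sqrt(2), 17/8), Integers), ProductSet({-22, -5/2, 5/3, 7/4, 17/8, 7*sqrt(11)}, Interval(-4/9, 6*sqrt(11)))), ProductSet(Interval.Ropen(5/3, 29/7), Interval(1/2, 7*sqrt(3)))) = Union(ProductSet({5/3, 7/4, 17/8}, Range(0, 20, 1)), ProductSet(Interval.Ropen(5/3, 29/7), Interval(1/2, 7*sqrt(3))))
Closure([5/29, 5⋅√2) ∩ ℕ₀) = {1, 2, …, 7}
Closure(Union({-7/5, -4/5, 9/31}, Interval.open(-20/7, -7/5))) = Union({-4/5, 9/31}, Interval(-20/7, -7/5))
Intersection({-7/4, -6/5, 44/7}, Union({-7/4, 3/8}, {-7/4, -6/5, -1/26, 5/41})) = {-7/4, -6/5}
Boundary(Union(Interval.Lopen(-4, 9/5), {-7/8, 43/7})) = {-4, 9/5, 43/7}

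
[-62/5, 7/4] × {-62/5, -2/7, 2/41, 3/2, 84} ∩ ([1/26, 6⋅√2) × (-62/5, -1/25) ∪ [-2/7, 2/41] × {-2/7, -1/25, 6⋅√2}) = [-2/7, 7/4] × {-2/7}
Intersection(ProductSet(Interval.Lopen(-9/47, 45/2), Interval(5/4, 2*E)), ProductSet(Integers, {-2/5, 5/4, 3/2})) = ProductSet(Range(0, 23, 1), {5/4, 3/2})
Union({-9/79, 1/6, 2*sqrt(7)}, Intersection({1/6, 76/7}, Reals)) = {-9/79, 1/6, 76/7, 2*sqrt(7)}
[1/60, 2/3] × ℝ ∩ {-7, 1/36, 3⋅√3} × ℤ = {1/36} × ℤ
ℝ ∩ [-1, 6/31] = [-1, 6/31]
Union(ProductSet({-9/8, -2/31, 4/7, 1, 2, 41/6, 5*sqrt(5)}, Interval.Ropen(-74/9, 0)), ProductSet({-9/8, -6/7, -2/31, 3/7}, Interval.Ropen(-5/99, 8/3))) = Union(ProductSet({-9/8, -6/7, -2/31, 3/7}, Interval.Ropen(-5/99, 8/3)), ProductSet({-9/8, -2/31, 4/7, 1, 2, 41/6, 5*sqrt(5)}, Interval.Ropen(-74/9, 0)))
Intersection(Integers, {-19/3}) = EmptySet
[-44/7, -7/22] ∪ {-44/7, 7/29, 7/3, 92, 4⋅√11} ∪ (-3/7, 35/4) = [-44/7, 35/4) ∪ {92, 4⋅√11}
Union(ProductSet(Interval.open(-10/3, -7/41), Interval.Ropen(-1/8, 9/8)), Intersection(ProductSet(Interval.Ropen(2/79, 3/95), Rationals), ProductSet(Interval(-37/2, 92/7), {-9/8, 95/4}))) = Union(ProductSet(Interval.open(-10/3, -7/41), Interval.Ropen(-1/8, 9/8)), ProductSet(Interval.Ropen(2/79, 3/95), {-9/8, 95/4}))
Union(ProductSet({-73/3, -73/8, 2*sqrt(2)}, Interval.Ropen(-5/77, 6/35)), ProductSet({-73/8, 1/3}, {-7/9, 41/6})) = Union(ProductSet({-73/8, 1/3}, {-7/9, 41/6}), ProductSet({-73/3, -73/8, 2*sqrt(2)}, Interval.Ropen(-5/77, 6/35)))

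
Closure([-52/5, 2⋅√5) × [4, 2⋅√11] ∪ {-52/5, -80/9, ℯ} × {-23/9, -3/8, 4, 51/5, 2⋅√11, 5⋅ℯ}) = ({-52/5, -80/9, ℯ} × {-23/9, -3/8, 4, 51/5, 2⋅√11, 5⋅ℯ}) ∪ ([-52/5, 2⋅√5] × [4, 2⋅√11])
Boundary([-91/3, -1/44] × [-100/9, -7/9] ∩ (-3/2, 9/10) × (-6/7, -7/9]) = ({-3/2, -1/44} × [-6/7, -7/9]) ∪ ([-3/2, -1/44] × {-6/7, -7/9})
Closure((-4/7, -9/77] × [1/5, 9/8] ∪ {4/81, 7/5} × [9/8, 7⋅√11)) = ([-4/7, -9/77] × [1/5, 9/8]) ∪ ({4/81, 7/5} × [9/8, 7⋅√11])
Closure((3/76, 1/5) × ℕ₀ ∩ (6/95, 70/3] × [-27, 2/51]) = [6/95, 1/5] × {0}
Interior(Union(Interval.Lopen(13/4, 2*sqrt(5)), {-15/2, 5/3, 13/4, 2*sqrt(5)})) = Interval.open(13/4, 2*sqrt(5))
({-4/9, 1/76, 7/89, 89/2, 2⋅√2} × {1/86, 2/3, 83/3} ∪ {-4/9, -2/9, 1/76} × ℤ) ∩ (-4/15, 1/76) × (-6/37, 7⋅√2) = {-2/9} × {0, 1, …, 9}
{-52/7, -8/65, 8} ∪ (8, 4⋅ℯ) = {-52/7, -8/65} ∪ [8, 4⋅ℯ)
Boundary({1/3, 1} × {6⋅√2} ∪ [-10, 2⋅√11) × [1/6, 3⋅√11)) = ({-10, 2⋅√11} × [1/6, 3⋅√11]) ∪ ([-10, 2⋅√11] × {1/6, 3⋅√11})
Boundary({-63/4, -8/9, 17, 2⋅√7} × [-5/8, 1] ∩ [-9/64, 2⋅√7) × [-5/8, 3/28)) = ∅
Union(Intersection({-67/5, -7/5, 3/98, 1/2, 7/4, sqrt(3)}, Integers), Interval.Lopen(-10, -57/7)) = Interval.Lopen(-10, -57/7)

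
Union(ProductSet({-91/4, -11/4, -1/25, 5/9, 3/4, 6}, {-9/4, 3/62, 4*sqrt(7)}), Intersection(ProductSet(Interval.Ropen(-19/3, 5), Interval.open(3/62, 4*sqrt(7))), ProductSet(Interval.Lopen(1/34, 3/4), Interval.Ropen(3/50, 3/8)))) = Union(ProductSet({-91/4, -11/4, -1/25, 5/9, 3/4, 6}, {-9/4, 3/62, 4*sqrt(7)}), ProductSet(Interval.Lopen(1/34, 3/4), Interval.Ropen(3/50, 3/8)))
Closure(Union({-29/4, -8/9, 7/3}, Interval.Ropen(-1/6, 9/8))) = Union({-29/4, -8/9, 7/3}, Interval(-1/6, 9/8))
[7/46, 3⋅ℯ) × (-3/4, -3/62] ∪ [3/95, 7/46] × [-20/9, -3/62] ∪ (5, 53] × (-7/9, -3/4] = ([3/95, 7/46] × [-20/9, -3/62]) ∪ ((5, 53] × (-7/9, -3/4]) ∪ ([7/46, 3⋅ℯ) × (-3/4, -3/62])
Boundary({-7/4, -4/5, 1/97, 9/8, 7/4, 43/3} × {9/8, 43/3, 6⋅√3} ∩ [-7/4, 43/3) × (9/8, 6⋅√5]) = {-7/4, -4/5, 1/97, 9/8, 7/4} × {6⋅√3}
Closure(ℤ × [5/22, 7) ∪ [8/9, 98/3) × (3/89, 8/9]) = (ℤ × [5/22, 7]) ∪ ({8/9, 98/3} × [3/89, 8/9]) ∪ ([8/9, 98/3] × {3/89, 8/9}) ∪ ([8/9, 98/3) × (3/89, 8/9])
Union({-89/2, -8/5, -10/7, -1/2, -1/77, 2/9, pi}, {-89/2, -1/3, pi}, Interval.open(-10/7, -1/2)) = Union({-89/2, -8/5, -1/3, -1/77, 2/9, pi}, Interval(-10/7, -1/2))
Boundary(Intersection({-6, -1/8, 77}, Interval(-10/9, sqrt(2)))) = {-1/8}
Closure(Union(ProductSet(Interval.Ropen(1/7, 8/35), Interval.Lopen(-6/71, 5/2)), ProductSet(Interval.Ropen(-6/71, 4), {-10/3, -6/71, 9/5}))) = Union(ProductSet({1/7, 8/35}, Interval(-6/71, 5/2)), ProductSet(Interval(-6/71, 4), {-10/3, -6/71, 9/5}), ProductSet(Interval(1/7, 8/35), {-6/71, 5/2}), ProductSet(Interval.Ropen(1/7, 8/35), Interval.Lopen(-6/71, 5/2)))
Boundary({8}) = {8}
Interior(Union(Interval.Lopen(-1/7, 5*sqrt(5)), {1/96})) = Interval.open(-1/7, 5*sqrt(5))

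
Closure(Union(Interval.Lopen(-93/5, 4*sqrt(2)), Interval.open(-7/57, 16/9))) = Interval(-93/5, 4*sqrt(2))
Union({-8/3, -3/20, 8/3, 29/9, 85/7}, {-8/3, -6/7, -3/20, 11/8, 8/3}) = {-8/3, -6/7, -3/20, 11/8, 8/3, 29/9, 85/7}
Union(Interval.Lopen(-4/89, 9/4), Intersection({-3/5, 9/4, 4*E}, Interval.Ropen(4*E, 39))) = Union({4*E}, Interval.Lopen(-4/89, 9/4))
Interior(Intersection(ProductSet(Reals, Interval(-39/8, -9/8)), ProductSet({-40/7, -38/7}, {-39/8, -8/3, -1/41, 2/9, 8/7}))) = EmptySet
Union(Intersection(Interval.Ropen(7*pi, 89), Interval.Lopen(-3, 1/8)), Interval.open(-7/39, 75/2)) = Interval.open(-7/39, 75/2)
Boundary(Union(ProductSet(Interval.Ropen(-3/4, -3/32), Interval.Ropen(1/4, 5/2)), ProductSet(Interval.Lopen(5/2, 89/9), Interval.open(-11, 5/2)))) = Union(ProductSet({-3/4, -3/32}, Interval(1/4, 5/2)), ProductSet({5/2, 89/9}, Interval(-11, 5/2)), ProductSet(Interval(-3/4, -3/32), {1/4, 5/2}), ProductSet(Interval(5/2, 89/9), {-11, 5/2}))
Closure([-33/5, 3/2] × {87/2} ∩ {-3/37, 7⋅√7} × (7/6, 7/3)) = ∅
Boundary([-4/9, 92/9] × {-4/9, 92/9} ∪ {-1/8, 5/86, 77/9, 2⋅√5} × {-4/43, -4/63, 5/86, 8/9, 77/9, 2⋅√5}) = ([-4/9, 92/9] × {-4/9, 92/9}) ∪ ({-1/8, 5/86, 77/9, 2⋅√5} × {-4/43, -4/63, 5/86, 8/9, 77/9, 2⋅√5})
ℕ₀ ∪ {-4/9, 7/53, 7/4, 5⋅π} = {-4/9, 7/53, 7/4, 5⋅π} ∪ ℕ₀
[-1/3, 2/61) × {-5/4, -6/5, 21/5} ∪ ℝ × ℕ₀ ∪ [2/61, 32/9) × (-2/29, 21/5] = (ℝ × ℕ₀) ∪ ([-1/3, 2/61) × {-5/4, -6/5, 21/5}) ∪ ([2/61, 32/9) × (-2/29, 21/5])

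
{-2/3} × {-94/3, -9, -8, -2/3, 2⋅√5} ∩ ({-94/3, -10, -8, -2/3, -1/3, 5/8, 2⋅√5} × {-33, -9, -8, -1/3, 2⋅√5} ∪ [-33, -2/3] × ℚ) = {-2/3} × {-94/3, -9, -8, -2/3, 2⋅√5}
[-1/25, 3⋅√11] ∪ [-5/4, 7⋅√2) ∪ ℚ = ℚ ∪ [-5/4, 3⋅√11]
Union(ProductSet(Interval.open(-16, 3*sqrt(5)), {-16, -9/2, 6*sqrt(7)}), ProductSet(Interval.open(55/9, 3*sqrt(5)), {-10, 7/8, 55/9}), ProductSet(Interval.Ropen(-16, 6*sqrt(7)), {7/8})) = Union(ProductSet(Interval.open(-16, 3*sqrt(5)), {-16, -9/2, 6*sqrt(7)}), ProductSet(Interval.Ropen(-16, 6*sqrt(7)), {7/8}), ProductSet(Interval.open(55/9, 3*sqrt(5)), {-10, 7/8, 55/9}))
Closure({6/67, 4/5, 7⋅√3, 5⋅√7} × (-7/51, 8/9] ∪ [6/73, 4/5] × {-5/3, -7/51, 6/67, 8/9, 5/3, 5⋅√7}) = ([6/73, 4/5] × {-5/3, -7/51, 6/67, 8/9, 5/3, 5⋅√7}) ∪ ({6/67, 4/5, 7⋅√3, 5⋅√7} × [-7/51, 8/9])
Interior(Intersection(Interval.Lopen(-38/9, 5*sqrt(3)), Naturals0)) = EmptySet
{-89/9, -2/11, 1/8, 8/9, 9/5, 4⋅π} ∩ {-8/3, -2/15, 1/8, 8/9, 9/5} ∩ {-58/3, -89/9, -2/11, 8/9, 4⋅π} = {8/9}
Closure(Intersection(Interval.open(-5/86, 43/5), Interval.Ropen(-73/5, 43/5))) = Interval(-5/86, 43/5)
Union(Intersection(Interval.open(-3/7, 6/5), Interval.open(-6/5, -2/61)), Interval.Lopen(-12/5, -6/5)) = Union(Interval.Lopen(-12/5, -6/5), Interval.open(-3/7, -2/61))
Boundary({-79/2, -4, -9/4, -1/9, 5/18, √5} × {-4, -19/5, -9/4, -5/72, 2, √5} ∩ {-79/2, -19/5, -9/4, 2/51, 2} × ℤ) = {-79/2, -9/4} × {-4, 2}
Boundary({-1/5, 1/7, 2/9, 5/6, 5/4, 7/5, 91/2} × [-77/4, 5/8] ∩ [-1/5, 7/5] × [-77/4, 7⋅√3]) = {-1/5, 1/7, 2/9, 5/6, 5/4, 7/5} × [-77/4, 5/8]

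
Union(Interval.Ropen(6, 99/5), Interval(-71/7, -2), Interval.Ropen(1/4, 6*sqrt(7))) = Union(Interval(-71/7, -2), Interval.Ropen(1/4, 99/5))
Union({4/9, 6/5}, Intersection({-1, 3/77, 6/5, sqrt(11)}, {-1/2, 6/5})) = {4/9, 6/5}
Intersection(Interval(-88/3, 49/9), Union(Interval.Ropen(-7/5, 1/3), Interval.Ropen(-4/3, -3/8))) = Interval.Ropen(-7/5, 1/3)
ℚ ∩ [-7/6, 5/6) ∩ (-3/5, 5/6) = ℚ ∩ (-3/5, 5/6)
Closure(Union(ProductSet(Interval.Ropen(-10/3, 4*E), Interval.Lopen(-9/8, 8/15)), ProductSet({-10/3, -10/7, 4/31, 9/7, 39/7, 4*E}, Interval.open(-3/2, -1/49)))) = Union(ProductSet({-10/3, 4*E}, Interval(-3/2, 8/15)), ProductSet({-10/3, -10/7, 4/31, 9/7, 39/7, 4*E}, Interval.Ropen(-3/2, -1/49)), ProductSet(Interval(-10/3, 4*E), {-9/8, 8/15}), ProductSet(Interval.Ropen(-10/3, 4*E), Interval.Lopen(-9/8, 8/15)))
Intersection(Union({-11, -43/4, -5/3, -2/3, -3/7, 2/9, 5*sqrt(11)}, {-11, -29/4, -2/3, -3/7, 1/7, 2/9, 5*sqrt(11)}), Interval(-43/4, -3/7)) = {-43/4, -29/4, -5/3, -2/3, -3/7}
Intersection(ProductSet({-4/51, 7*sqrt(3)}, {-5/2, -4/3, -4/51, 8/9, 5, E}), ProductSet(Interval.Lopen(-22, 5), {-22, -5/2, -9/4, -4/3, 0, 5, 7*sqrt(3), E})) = ProductSet({-4/51}, {-5/2, -4/3, 5, E})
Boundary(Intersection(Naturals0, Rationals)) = Naturals0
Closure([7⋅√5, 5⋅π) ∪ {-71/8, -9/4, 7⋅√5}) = {-71/8, -9/4} ∪ [7⋅√5, 5⋅π]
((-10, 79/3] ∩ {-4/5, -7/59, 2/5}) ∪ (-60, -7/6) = (-60, -7/6) ∪ {-4/5, -7/59, 2/5}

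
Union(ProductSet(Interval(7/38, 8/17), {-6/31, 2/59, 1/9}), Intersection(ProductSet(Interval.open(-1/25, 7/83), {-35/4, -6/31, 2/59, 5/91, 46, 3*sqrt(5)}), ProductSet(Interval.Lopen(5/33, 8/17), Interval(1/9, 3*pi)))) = ProductSet(Interval(7/38, 8/17), {-6/31, 2/59, 1/9})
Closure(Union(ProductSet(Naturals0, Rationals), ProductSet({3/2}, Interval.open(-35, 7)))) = Union(ProductSet({3/2}, Interval(-35, 7)), ProductSet(Naturals0, Reals))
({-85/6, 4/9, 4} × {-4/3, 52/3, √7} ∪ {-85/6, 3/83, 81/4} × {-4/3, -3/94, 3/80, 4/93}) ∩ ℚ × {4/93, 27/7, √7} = ({-85/6, 3/83, 81/4} × {4/93}) ∪ ({-85/6, 4/9, 4} × {√7})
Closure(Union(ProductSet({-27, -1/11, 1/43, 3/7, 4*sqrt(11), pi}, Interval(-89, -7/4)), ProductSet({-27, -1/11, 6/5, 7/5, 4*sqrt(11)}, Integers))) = Union(ProductSet({-27, -1/11, 6/5, 7/5, 4*sqrt(11)}, Integers), ProductSet({-27, -1/11, 1/43, 3/7, 4*sqrt(11), pi}, Interval(-89, -7/4)))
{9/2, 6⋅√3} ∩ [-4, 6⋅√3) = {9/2}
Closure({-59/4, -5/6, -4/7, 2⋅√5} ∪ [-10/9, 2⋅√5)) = {-59/4} ∪ [-10/9, 2⋅√5]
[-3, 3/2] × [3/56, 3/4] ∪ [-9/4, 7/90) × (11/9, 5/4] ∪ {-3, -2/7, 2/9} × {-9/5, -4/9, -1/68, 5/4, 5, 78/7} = ([-3, 3/2] × [3/56, 3/4]) ∪ ([-9/4, 7/90) × (11/9, 5/4]) ∪ ({-3, -2/7, 2/9} × {-9/5, -4/9, -1/68, 5/4, 5, 78/7})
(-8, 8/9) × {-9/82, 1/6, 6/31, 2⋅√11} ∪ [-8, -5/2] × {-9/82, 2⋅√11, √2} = ((-8, 8/9) × {-9/82, 1/6, 6/31, 2⋅√11}) ∪ ([-8, -5/2] × {-9/82, 2⋅√11, √2})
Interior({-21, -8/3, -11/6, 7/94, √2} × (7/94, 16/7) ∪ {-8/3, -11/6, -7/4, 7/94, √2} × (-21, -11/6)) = ∅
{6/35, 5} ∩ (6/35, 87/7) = {5}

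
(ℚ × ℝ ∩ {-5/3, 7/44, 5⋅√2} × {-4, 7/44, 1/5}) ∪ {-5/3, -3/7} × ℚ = ({-5/3, -3/7} × ℚ) ∪ ({-5/3, 7/44} × {-4, 7/44, 1/5})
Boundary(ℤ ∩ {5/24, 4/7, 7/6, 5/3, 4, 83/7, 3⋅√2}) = {4}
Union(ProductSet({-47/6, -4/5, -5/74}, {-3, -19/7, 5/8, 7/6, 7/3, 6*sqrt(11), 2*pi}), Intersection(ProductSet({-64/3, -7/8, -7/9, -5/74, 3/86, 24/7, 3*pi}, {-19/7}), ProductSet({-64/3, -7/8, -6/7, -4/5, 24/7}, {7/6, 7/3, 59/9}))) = ProductSet({-47/6, -4/5, -5/74}, {-3, -19/7, 5/8, 7/6, 7/3, 6*sqrt(11), 2*pi})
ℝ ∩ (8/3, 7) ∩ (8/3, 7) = (8/3, 7)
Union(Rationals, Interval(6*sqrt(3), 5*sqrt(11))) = Union(Interval(6*sqrt(3), 5*sqrt(11)), Rationals)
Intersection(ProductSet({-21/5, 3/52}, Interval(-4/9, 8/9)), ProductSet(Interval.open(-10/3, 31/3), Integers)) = ProductSet({3/52}, Range(0, 1, 1))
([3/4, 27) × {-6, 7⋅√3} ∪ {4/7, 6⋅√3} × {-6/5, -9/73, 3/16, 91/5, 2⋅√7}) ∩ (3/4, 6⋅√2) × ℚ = (3/4, 6⋅√2) × {-6}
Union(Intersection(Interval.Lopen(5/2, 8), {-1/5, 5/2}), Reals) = Reals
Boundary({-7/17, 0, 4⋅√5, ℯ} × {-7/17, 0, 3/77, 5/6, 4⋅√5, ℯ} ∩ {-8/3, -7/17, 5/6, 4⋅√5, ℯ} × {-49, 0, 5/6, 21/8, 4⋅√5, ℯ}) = {-7/17, 4⋅√5, ℯ} × {0, 5/6, 4⋅√5, ℯ}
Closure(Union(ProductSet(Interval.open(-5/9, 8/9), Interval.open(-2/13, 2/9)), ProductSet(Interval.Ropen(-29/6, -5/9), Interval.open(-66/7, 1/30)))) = Union(ProductSet({-29/6, -5/9}, Interval(-66/7, 1/30)), ProductSet({-5/9, 8/9}, Interval(-2/13, 2/9)), ProductSet(Interval(-29/6, -5/9), {-66/7, 1/30}), ProductSet(Interval.Ropen(-29/6, -5/9), Interval.open(-66/7, 1/30)), ProductSet(Interval(-5/9, 8/9), {-2/13, 2/9}), ProductSet(Interval.open(-5/9, 8/9), Interval.open(-2/13, 2/9)))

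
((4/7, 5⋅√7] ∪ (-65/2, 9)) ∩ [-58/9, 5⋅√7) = [-58/9, 5⋅√7)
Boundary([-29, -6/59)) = {-29, -6/59}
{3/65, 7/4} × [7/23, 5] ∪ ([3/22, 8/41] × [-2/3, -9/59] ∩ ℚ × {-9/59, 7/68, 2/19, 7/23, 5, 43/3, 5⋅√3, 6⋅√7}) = ({3/65, 7/4} × [7/23, 5]) ∪ ((ℚ ∩ [3/22, 8/41]) × {-9/59})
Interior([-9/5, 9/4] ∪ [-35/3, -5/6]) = (-35/3, 9/4)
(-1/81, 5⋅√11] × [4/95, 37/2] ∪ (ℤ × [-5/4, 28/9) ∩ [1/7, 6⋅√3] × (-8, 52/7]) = ({1, 2, …, 10} × [-5/4, 28/9)) ∪ ((-1/81, 5⋅√11] × [4/95, 37/2])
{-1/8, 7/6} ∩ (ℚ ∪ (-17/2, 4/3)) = {-1/8, 7/6}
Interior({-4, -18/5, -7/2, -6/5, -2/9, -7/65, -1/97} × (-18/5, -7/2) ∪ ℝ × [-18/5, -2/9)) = ℝ × (-18/5, -2/9)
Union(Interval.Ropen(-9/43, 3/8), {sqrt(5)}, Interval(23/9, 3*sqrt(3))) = Union({sqrt(5)}, Interval.Ropen(-9/43, 3/8), Interval(23/9, 3*sqrt(3)))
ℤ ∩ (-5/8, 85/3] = {0, 1, …, 28}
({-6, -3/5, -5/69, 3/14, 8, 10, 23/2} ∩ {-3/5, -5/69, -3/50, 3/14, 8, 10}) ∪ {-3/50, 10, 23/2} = {-3/5, -5/69, -3/50, 3/14, 8, 10, 23/2}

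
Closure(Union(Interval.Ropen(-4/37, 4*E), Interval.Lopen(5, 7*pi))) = Interval(-4/37, 7*pi)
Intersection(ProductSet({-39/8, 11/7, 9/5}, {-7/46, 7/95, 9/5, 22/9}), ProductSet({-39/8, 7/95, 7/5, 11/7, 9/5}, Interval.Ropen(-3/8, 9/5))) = ProductSet({-39/8, 11/7, 9/5}, {-7/46, 7/95})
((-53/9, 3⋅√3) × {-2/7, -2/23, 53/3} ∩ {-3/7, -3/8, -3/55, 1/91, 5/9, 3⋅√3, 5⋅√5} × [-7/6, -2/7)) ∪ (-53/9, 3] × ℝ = (-53/9, 3] × ℝ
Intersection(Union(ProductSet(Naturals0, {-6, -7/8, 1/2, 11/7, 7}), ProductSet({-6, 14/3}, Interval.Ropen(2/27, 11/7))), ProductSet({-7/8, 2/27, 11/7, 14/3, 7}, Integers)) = Union(ProductSet({14/3}, Range(1, 2, 1)), ProductSet({7}, {-6, 7}))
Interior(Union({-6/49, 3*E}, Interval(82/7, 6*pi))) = Interval.open(82/7, 6*pi)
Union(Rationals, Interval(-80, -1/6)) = Union(Interval(-80, -1/6), Rationals)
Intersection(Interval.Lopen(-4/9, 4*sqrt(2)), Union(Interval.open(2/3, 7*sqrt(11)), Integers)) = Union(Interval.Lopen(2/3, 4*sqrt(2)), Range(0, 6, 1))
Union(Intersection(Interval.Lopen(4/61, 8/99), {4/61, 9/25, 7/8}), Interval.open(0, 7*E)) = Interval.open(0, 7*E)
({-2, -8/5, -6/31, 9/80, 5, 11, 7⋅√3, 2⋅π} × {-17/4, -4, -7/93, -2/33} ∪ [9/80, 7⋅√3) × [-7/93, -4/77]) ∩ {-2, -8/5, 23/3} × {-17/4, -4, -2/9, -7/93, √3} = ({23/3} × {-7/93}) ∪ ({-2, -8/5} × {-17/4, -4, -7/93})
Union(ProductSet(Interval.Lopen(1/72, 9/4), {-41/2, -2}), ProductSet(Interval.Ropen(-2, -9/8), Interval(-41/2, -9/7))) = Union(ProductSet(Interval.Ropen(-2, -9/8), Interval(-41/2, -9/7)), ProductSet(Interval.Lopen(1/72, 9/4), {-41/2, -2}))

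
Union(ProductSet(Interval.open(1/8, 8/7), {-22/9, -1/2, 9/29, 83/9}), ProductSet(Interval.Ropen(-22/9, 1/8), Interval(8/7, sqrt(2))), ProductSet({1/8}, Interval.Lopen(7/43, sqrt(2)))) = Union(ProductSet({1/8}, Interval.Lopen(7/43, sqrt(2))), ProductSet(Interval.Ropen(-22/9, 1/8), Interval(8/7, sqrt(2))), ProductSet(Interval.open(1/8, 8/7), {-22/9, -1/2, 9/29, 83/9}))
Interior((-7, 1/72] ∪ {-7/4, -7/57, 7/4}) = (-7, 1/72)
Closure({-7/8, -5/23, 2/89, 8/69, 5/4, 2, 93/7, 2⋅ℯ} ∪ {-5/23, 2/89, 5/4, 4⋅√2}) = {-7/8, -5/23, 2/89, 8/69, 5/4, 2, 93/7, 4⋅√2, 2⋅ℯ}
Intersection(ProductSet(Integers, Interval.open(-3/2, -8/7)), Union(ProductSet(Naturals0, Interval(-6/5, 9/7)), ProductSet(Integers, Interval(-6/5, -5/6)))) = ProductSet(Integers, Interval.Ropen(-6/5, -8/7))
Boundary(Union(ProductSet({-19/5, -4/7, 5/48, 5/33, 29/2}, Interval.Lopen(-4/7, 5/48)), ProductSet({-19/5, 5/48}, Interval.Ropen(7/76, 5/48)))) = ProductSet({-19/5, -4/7, 5/48, 5/33, 29/2}, Interval(-4/7, 5/48))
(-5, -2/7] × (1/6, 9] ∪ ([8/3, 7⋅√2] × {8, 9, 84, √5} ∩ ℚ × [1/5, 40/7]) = ((-5, -2/7] × (1/6, 9]) ∪ ((ℚ ∩ [8/3, 7⋅√2]) × {√5})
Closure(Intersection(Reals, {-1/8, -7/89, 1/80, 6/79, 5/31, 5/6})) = {-1/8, -7/89, 1/80, 6/79, 5/31, 5/6}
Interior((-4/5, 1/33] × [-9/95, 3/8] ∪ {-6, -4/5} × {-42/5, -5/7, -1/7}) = (-4/5, 1/33) × (-9/95, 3/8)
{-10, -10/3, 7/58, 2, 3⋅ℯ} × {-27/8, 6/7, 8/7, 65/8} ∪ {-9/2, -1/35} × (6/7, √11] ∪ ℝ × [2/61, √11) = (ℝ × [2/61, √11)) ∪ ({-9/2, -1/35} × (6/7, √11]) ∪ ({-10, -10/3, 7/58, 2, 3⋅ℯ} × {-27/8, 6/7, 8/7, 65/8})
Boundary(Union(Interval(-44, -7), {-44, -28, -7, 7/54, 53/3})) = {-44, -7, 7/54, 53/3}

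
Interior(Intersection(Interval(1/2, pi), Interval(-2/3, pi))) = Interval.open(1/2, pi)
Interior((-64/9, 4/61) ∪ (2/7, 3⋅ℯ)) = (-64/9, 4/61) ∪ (2/7, 3⋅ℯ)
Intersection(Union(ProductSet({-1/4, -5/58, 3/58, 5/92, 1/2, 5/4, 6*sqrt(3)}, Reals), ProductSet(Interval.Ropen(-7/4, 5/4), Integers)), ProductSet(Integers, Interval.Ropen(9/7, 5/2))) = ProductSet(Range(-1, 2, 1), Range(2, 3, 1))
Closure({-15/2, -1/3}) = {-15/2, -1/3}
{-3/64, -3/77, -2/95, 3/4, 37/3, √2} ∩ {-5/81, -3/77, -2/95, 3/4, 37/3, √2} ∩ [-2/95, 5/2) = {-2/95, 3/4, √2}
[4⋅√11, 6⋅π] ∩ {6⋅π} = {6⋅π}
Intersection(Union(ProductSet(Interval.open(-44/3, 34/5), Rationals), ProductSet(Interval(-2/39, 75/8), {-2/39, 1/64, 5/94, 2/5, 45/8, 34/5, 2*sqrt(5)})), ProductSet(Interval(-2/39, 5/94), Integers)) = ProductSet(Interval(-2/39, 5/94), Integers)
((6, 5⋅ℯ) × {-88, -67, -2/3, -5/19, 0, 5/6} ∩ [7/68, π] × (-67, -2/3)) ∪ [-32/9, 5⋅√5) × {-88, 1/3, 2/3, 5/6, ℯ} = [-32/9, 5⋅√5) × {-88, 1/3, 2/3, 5/6, ℯ}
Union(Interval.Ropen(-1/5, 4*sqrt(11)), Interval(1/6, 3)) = Interval.Ropen(-1/5, 4*sqrt(11))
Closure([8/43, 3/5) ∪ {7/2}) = [8/43, 3/5] ∪ {7/2}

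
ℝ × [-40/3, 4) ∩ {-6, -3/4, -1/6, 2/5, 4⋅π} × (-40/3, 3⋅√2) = {-6, -3/4, -1/6, 2/5, 4⋅π} × (-40/3, 4)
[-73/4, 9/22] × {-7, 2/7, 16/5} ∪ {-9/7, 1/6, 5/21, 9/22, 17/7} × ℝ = ({-9/7, 1/6, 5/21, 9/22, 17/7} × ℝ) ∪ ([-73/4, 9/22] × {-7, 2/7, 16/5})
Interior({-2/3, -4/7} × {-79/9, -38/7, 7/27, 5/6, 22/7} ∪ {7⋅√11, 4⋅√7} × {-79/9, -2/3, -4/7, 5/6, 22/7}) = ∅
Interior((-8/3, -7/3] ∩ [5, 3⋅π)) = ∅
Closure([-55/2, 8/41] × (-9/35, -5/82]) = [-55/2, 8/41] × [-9/35, -5/82]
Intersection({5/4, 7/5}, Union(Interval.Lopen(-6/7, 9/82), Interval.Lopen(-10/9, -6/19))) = EmptySet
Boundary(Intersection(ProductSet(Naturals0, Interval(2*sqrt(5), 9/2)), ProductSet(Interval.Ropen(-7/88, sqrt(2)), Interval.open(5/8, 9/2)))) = ProductSet(Range(0, 2, 1), Interval(2*sqrt(5), 9/2))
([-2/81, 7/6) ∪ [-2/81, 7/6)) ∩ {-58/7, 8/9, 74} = {8/9}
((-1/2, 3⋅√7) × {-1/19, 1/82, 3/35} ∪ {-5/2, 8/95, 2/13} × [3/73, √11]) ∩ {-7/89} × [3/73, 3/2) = {-7/89} × {3/35}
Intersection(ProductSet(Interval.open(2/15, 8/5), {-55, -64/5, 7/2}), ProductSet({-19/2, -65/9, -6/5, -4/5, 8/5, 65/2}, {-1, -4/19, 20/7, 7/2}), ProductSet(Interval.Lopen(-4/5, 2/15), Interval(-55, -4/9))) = EmptySet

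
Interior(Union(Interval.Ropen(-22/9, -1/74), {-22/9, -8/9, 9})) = Interval.open(-22/9, -1/74)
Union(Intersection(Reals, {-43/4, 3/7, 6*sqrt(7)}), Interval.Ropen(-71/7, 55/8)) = Union({-43/4, 6*sqrt(7)}, Interval.Ropen(-71/7, 55/8))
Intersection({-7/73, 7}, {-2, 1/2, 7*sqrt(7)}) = EmptySet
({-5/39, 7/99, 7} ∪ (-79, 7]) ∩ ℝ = (-79, 7]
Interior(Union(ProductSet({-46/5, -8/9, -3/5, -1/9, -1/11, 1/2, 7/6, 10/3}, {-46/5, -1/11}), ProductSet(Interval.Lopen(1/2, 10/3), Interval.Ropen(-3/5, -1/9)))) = ProductSet(Interval.open(1/2, 10/3), Interval.open(-3/5, -1/9))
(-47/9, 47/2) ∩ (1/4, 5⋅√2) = (1/4, 5⋅√2)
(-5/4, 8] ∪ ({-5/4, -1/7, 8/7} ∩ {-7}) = (-5/4, 8]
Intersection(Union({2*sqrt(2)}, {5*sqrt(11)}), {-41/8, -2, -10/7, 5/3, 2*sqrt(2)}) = {2*sqrt(2)}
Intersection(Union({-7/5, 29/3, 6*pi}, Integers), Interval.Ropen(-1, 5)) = Range(-1, 5, 1)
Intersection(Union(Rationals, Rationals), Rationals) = Rationals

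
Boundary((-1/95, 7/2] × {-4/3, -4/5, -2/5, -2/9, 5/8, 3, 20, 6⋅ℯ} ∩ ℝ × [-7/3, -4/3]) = [-1/95, 7/2] × {-4/3}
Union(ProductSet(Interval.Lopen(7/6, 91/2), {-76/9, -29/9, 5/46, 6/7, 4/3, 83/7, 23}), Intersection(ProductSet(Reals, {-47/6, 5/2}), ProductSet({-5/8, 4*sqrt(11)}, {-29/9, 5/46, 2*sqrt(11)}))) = ProductSet(Interval.Lopen(7/6, 91/2), {-76/9, -29/9, 5/46, 6/7, 4/3, 83/7, 23})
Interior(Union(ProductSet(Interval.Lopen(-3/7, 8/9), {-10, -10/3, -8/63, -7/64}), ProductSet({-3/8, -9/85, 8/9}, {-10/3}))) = EmptySet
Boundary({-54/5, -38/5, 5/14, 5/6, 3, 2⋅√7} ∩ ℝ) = {-54/5, -38/5, 5/14, 5/6, 3, 2⋅√7}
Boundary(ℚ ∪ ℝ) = ∅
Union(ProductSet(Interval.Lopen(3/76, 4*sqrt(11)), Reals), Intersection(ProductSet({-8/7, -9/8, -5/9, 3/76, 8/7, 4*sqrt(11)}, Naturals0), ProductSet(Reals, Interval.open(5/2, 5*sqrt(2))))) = Union(ProductSet({-8/7, -9/8, -5/9, 3/76, 8/7, 4*sqrt(11)}, Range(3, 8, 1)), ProductSet(Interval.Lopen(3/76, 4*sqrt(11)), Reals))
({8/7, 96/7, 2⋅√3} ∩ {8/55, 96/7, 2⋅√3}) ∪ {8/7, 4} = {8/7, 4, 96/7, 2⋅√3}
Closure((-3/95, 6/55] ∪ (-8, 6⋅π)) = [-8, 6⋅π]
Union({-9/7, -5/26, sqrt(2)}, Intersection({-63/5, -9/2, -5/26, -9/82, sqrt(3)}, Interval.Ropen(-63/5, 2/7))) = {-63/5, -9/2, -9/7, -5/26, -9/82, sqrt(2)}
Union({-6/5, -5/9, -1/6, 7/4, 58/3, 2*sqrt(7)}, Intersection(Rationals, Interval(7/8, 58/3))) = Union({-6/5, -5/9, -1/6, 2*sqrt(7)}, Intersection(Interval(7/8, 58/3), Rationals))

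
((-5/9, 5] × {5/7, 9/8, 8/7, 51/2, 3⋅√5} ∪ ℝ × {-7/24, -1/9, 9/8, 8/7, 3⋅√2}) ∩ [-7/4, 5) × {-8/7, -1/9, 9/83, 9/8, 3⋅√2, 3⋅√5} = ((-5/9, 5) × {9/8, 3⋅√5}) ∪ ([-7/4, 5) × {-1/9, 9/8, 3⋅√2})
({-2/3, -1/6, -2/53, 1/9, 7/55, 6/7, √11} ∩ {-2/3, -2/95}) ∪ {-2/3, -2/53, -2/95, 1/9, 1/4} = {-2/3, -2/53, -2/95, 1/9, 1/4}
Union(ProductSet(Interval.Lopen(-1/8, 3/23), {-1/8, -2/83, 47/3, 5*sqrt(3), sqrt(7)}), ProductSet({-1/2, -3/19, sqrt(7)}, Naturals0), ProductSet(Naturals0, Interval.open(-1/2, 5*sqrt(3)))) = Union(ProductSet({-1/2, -3/19, sqrt(7)}, Naturals0), ProductSet(Interval.Lopen(-1/8, 3/23), {-1/8, -2/83, 47/3, 5*sqrt(3), sqrt(7)}), ProductSet(Naturals0, Interval.open(-1/2, 5*sqrt(3))))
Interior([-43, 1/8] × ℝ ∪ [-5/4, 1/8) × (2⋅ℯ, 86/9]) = (-43, 1/8) × ℝ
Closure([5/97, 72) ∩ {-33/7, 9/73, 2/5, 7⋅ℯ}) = {9/73, 2/5, 7⋅ℯ}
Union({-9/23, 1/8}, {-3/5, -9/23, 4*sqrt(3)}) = {-3/5, -9/23, 1/8, 4*sqrt(3)}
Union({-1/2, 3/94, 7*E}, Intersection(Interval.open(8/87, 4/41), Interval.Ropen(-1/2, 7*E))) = Union({-1/2, 3/94, 7*E}, Interval.open(8/87, 4/41))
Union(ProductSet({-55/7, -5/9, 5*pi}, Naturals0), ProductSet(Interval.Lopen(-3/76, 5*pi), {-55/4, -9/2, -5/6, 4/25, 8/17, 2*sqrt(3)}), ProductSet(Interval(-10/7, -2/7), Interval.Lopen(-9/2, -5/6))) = Union(ProductSet({-55/7, -5/9, 5*pi}, Naturals0), ProductSet(Interval(-10/7, -2/7), Interval.Lopen(-9/2, -5/6)), ProductSet(Interval.Lopen(-3/76, 5*pi), {-55/4, -9/2, -5/6, 4/25, 8/17, 2*sqrt(3)}))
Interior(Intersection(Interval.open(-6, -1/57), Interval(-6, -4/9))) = Interval.open(-6, -4/9)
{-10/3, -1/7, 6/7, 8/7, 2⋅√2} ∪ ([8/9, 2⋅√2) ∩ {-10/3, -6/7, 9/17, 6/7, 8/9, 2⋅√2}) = {-10/3, -1/7, 6/7, 8/9, 8/7, 2⋅√2}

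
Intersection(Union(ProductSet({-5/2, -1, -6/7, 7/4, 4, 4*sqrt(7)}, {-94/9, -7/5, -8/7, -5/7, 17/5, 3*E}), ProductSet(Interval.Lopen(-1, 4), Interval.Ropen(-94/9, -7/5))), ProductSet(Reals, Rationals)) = Union(ProductSet({-5/2, -1, -6/7, 7/4, 4, 4*sqrt(7)}, {-94/9, -7/5, -8/7, -5/7, 17/5}), ProductSet(Interval.Lopen(-1, 4), Intersection(Interval.Ropen(-94/9, -7/5), Rationals)))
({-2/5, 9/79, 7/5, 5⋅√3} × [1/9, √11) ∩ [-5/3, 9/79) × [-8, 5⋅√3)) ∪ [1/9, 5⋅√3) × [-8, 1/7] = ({-2/5} × [1/9, √11)) ∪ ([1/9, 5⋅√3) × [-8, 1/7])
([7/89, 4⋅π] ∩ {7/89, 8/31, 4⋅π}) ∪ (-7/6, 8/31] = (-7/6, 8/31] ∪ {4⋅π}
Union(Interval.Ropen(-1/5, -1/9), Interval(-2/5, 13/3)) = Interval(-2/5, 13/3)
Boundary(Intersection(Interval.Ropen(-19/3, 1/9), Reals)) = {-19/3, 1/9}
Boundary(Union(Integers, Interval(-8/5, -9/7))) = Union(Complement(Integers, Interval.open(-8/5, -9/7)), {-8/5, -9/7})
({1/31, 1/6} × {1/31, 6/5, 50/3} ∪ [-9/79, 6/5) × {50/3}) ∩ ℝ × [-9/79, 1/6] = {1/31, 1/6} × {1/31}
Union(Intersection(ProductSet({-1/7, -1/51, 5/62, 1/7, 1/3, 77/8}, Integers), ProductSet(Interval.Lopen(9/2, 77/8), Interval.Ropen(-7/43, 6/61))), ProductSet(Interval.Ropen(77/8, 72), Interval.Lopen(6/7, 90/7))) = Union(ProductSet({77/8}, Range(0, 1, 1)), ProductSet(Interval.Ropen(77/8, 72), Interval.Lopen(6/7, 90/7)))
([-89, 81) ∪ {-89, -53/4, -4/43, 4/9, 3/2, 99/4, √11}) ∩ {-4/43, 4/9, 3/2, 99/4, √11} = {-4/43, 4/9, 3/2, 99/4, √11}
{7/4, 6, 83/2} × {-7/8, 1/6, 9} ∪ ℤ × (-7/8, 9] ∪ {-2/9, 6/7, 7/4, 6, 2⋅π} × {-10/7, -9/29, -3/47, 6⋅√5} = (ℤ × (-7/8, 9]) ∪ ({7/4, 6, 83/2} × {-7/8, 1/6, 9}) ∪ ({-2/9, 6/7, 7/4, 6, 2⋅π} × {-10/7, -9/29, -3/47, 6⋅√5})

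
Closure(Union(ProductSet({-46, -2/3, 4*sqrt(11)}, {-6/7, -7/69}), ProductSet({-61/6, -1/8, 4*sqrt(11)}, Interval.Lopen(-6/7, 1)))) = Union(ProductSet({-46, -2/3, 4*sqrt(11)}, {-6/7, -7/69}), ProductSet({-61/6, -1/8, 4*sqrt(11)}, Interval(-6/7, 1)))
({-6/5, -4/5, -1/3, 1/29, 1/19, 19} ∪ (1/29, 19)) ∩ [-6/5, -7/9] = {-6/5, -4/5}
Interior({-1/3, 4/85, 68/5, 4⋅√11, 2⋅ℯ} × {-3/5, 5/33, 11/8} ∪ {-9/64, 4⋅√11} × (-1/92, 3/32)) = ∅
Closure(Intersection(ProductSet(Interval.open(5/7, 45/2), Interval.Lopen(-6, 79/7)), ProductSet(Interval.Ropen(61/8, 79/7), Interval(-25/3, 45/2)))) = Union(ProductSet({61/8, 79/7}, Interval(-6, 79/7)), ProductSet(Interval(61/8, 79/7), {-6, 79/7}), ProductSet(Interval.Ropen(61/8, 79/7), Interval.Lopen(-6, 79/7)))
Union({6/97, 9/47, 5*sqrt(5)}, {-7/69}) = {-7/69, 6/97, 9/47, 5*sqrt(5)}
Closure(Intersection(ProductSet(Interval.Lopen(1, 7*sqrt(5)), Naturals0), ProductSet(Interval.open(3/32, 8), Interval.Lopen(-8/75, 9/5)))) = ProductSet(Interval(1, 8), Range(0, 2, 1))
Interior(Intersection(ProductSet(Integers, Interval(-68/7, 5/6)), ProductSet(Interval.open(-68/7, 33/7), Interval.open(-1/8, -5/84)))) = EmptySet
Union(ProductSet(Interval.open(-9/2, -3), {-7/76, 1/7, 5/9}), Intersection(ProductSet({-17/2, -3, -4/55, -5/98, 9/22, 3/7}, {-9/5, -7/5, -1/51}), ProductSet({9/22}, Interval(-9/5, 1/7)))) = Union(ProductSet({9/22}, {-9/5, -7/5, -1/51}), ProductSet(Interval.open(-9/2, -3), {-7/76, 1/7, 5/9}))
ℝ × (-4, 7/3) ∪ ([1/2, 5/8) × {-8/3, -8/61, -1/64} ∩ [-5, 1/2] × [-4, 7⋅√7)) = ℝ × (-4, 7/3)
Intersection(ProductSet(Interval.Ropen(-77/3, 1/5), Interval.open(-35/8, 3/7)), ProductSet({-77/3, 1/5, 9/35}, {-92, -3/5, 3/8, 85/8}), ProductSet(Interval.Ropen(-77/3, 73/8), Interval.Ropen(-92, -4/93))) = ProductSet({-77/3}, {-3/5})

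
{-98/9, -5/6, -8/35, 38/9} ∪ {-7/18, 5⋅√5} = {-98/9, -5/6, -7/18, -8/35, 38/9, 5⋅√5}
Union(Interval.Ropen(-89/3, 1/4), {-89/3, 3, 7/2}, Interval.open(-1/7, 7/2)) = Interval(-89/3, 7/2)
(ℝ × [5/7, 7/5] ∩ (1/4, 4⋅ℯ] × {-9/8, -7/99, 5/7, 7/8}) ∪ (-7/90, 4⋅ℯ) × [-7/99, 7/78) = ((1/4, 4⋅ℯ] × {5/7, 7/8}) ∪ ((-7/90, 4⋅ℯ) × [-7/99, 7/78))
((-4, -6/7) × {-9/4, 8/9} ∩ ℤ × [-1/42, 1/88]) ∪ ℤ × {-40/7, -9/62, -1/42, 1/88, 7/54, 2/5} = ℤ × {-40/7, -9/62, -1/42, 1/88, 7/54, 2/5}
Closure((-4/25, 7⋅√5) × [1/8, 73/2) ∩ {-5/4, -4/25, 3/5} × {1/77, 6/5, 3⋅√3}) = {3/5} × {6/5, 3⋅√3}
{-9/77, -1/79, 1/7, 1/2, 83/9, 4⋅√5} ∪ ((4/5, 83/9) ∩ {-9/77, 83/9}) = {-9/77, -1/79, 1/7, 1/2, 83/9, 4⋅√5}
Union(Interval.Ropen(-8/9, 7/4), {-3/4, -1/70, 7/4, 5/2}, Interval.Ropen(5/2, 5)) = Union(Interval(-8/9, 7/4), Interval.Ropen(5/2, 5))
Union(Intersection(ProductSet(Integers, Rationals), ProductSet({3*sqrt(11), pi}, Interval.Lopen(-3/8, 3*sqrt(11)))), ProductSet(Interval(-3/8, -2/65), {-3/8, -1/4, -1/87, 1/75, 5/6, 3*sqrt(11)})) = ProductSet(Interval(-3/8, -2/65), {-3/8, -1/4, -1/87, 1/75, 5/6, 3*sqrt(11)})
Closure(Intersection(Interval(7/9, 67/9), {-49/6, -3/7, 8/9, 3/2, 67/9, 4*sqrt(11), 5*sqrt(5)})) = {8/9, 3/2, 67/9}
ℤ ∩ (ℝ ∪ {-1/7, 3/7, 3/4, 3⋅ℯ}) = ℤ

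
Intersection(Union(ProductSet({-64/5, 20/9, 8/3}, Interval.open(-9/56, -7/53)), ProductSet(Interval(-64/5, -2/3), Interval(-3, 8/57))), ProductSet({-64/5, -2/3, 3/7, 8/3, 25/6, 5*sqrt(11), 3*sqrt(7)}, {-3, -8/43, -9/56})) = ProductSet({-64/5, -2/3}, {-3, -8/43, -9/56})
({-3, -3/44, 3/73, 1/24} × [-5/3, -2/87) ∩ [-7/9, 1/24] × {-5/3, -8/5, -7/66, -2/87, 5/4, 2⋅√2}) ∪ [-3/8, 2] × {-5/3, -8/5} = ({-3/44, 3/73, 1/24} × {-5/3, -8/5, -7/66}) ∪ ([-3/8, 2] × {-5/3, -8/5})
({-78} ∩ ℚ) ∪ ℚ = ℚ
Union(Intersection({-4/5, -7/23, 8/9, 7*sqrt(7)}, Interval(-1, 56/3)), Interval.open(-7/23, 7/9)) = Union({-4/5, 8/9, 7*sqrt(7)}, Interval.Ropen(-7/23, 7/9))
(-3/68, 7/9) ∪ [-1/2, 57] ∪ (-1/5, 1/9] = [-1/2, 57]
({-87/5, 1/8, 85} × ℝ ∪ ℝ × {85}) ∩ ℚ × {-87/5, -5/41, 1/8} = {-87/5, 1/8, 85} × {-87/5, -5/41, 1/8}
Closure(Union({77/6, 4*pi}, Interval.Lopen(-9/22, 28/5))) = Union({77/6, 4*pi}, Interval(-9/22, 28/5))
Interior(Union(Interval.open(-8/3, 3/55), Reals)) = Interval(-oo, oo)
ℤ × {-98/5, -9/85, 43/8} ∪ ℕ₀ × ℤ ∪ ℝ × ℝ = ℝ × ℝ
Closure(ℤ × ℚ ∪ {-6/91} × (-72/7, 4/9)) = (ℤ × ℝ) ∪ ({-6/91} × [-72/7, 4/9])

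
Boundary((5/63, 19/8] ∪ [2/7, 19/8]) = {5/63, 19/8}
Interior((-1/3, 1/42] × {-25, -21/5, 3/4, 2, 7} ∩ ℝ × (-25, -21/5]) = ∅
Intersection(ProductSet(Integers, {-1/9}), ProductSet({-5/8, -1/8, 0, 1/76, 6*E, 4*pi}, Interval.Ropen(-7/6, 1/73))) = ProductSet({0}, {-1/9})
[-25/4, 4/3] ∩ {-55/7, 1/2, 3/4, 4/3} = {1/2, 3/4, 4/3}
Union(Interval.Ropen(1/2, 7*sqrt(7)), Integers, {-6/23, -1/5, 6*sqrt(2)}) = Union({-6/23, -1/5}, Integers, Interval.Ropen(1/2, 7*sqrt(7)))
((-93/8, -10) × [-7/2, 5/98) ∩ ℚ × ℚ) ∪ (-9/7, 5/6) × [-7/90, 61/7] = ((-9/7, 5/6) × [-7/90, 61/7]) ∪ ((ℚ ∩ (-93/8, -10)) × (ℚ ∩ [-7/2, 5/98)))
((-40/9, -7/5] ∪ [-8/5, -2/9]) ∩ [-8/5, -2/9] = [-8/5, -2/9]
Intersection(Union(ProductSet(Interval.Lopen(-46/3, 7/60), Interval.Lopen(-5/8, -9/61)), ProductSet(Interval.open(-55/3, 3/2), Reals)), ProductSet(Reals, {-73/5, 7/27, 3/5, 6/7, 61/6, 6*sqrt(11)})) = ProductSet(Interval.open(-55/3, 3/2), {-73/5, 7/27, 3/5, 6/7, 61/6, 6*sqrt(11)})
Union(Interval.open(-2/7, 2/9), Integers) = Union(Integers, Interval.open(-2/7, 2/9))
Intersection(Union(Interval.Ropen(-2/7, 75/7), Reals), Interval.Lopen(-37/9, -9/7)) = Interval.Lopen(-37/9, -9/7)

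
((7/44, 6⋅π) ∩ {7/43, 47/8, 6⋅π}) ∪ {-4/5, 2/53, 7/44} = {-4/5, 2/53, 7/44, 7/43, 47/8}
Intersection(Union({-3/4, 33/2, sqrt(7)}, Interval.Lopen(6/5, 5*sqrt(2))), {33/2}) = {33/2}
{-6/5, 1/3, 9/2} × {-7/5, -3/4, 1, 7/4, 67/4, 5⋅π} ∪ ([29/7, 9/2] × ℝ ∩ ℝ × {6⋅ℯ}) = ([29/7, 9/2] × {6⋅ℯ}) ∪ ({-6/5, 1/3, 9/2} × {-7/5, -3/4, 1, 7/4, 67/4, 5⋅π})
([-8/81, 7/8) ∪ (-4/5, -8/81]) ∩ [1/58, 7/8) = [1/58, 7/8)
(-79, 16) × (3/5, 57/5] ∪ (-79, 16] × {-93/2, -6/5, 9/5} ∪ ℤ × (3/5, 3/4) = (ℤ × (3/5, 3/4)) ∪ ((-79, 16] × {-93/2, -6/5, 9/5}) ∪ ((-79, 16) × (3/5, 57/5])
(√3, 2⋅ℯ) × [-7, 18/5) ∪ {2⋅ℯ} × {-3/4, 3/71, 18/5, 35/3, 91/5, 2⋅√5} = ((√3, 2⋅ℯ) × [-7, 18/5)) ∪ ({2⋅ℯ} × {-3/4, 3/71, 18/5, 35/3, 91/5, 2⋅√5})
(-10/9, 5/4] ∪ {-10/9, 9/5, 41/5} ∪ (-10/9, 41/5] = [-10/9, 41/5]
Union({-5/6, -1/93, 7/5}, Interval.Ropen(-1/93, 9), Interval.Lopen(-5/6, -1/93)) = Interval.Ropen(-5/6, 9)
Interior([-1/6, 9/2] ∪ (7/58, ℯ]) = (-1/6, 9/2)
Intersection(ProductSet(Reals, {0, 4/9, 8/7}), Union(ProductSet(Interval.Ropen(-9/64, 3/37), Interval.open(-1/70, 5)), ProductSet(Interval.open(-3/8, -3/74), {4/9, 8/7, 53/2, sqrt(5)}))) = Union(ProductSet(Interval.open(-3/8, -3/74), {4/9, 8/7}), ProductSet(Interval.Ropen(-9/64, 3/37), {0, 4/9, 8/7}))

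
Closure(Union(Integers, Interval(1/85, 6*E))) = Union(Integers, Interval(1/85, 6*E))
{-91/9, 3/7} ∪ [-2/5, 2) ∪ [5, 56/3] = {-91/9} ∪ [-2/5, 2) ∪ [5, 56/3]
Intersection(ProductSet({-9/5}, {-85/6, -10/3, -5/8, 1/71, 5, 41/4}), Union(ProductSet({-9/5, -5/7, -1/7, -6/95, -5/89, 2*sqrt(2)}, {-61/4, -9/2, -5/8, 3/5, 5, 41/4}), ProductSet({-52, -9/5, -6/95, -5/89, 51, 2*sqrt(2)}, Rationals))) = ProductSet({-9/5}, {-85/6, -10/3, -5/8, 1/71, 5, 41/4})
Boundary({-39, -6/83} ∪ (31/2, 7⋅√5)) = {-39, -6/83, 31/2, 7⋅√5}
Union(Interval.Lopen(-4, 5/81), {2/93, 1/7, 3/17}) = Union({1/7, 3/17}, Interval.Lopen(-4, 5/81))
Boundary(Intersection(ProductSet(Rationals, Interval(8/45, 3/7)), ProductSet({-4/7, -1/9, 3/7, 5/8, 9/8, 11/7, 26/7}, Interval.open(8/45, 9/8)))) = ProductSet({-4/7, -1/9, 3/7, 5/8, 9/8, 11/7, 26/7}, Interval(8/45, 3/7))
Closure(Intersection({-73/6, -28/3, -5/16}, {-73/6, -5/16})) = {-73/6, -5/16}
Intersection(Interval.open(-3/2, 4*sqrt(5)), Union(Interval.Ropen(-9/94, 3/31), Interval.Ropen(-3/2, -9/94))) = Interval.open(-3/2, 3/31)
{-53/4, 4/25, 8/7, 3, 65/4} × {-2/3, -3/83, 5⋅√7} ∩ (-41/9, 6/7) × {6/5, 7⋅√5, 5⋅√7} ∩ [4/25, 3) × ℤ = ∅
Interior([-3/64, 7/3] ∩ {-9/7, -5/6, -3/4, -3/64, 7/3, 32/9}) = ∅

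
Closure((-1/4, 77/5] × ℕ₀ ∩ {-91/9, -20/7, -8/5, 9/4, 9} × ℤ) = {9/4, 9} × ℕ₀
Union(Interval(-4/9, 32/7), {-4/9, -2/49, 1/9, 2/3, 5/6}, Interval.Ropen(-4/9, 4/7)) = Interval(-4/9, 32/7)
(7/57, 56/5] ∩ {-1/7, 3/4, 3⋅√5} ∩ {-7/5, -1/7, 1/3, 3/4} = {3/4}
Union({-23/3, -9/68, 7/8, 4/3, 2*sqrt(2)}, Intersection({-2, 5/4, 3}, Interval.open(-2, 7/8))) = {-23/3, -9/68, 7/8, 4/3, 2*sqrt(2)}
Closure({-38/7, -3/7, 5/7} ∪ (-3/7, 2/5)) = {-38/7, 5/7} ∪ [-3/7, 2/5]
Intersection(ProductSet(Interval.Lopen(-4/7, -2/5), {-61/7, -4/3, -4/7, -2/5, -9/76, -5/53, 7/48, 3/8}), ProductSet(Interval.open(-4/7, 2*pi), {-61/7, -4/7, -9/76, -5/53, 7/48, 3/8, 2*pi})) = ProductSet(Interval.Lopen(-4/7, -2/5), {-61/7, -4/7, -9/76, -5/53, 7/48, 3/8})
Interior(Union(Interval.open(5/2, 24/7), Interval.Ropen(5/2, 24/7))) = Interval.open(5/2, 24/7)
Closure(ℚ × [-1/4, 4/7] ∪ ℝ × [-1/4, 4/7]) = ℝ × [-1/4, 4/7]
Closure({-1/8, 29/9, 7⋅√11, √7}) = {-1/8, 29/9, 7⋅√11, √7}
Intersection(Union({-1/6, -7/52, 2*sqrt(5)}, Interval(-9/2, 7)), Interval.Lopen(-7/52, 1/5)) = Interval.Lopen(-7/52, 1/5)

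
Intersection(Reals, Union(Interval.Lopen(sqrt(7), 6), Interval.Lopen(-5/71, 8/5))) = Union(Interval.Lopen(-5/71, 8/5), Interval.Lopen(sqrt(7), 6))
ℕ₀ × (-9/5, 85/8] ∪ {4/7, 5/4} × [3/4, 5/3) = (ℕ₀ × (-9/5, 85/8]) ∪ ({4/7, 5/4} × [3/4, 5/3))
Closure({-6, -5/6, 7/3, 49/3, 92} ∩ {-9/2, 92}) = {92}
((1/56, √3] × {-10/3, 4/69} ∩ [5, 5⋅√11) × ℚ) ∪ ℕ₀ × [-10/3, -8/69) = ℕ₀ × [-10/3, -8/69)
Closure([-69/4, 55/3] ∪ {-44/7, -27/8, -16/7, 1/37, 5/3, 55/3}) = [-69/4, 55/3]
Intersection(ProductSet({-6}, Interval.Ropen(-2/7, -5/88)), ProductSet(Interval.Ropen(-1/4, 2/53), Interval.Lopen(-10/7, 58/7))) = EmptySet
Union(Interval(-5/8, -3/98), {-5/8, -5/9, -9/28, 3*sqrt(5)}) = Union({3*sqrt(5)}, Interval(-5/8, -3/98))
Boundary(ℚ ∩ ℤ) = ℤ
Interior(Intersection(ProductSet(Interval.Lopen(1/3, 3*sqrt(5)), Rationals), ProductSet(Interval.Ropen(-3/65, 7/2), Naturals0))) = EmptySet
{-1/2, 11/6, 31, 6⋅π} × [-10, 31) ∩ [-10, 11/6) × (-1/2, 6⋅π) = {-1/2} × (-1/2, 6⋅π)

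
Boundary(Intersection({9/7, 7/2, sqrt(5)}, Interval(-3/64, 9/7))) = {9/7}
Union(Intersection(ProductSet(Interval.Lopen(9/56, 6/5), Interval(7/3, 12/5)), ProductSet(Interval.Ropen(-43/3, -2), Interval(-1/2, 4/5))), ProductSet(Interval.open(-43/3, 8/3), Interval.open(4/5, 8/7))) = ProductSet(Interval.open(-43/3, 8/3), Interval.open(4/5, 8/7))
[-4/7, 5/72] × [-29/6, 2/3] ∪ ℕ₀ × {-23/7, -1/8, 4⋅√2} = (ℕ₀ × {-23/7, -1/8, 4⋅√2}) ∪ ([-4/7, 5/72] × [-29/6, 2/3])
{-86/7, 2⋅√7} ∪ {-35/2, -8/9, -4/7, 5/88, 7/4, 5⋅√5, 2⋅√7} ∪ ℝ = ℝ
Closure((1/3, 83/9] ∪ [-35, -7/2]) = [-35, -7/2] ∪ [1/3, 83/9]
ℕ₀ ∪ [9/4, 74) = ℕ₀ ∪ [9/4, 74]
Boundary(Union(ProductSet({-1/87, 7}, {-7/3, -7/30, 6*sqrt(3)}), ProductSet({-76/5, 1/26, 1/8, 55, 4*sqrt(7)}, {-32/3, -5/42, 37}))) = Union(ProductSet({-1/87, 7}, {-7/3, -7/30, 6*sqrt(3)}), ProductSet({-76/5, 1/26, 1/8, 55, 4*sqrt(7)}, {-32/3, -5/42, 37}))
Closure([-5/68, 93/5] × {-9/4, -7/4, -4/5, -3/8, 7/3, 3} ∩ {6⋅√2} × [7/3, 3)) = {6⋅√2} × {7/3}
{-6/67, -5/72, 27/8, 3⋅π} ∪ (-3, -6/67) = (-3, -6/67] ∪ {-5/72, 27/8, 3⋅π}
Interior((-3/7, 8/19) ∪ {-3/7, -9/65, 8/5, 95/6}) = (-3/7, 8/19)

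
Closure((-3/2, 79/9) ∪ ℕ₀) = [-3/2, 79/9] ∪ ℕ₀ ∪ (ℕ₀ \ (-3/2, 79/9))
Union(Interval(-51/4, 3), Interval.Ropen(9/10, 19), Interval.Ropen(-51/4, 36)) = Interval.Ropen(-51/4, 36)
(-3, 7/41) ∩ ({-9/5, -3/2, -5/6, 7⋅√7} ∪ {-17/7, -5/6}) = {-17/7, -9/5, -3/2, -5/6}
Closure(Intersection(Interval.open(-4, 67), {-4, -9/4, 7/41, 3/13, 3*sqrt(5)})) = {-9/4, 7/41, 3/13, 3*sqrt(5)}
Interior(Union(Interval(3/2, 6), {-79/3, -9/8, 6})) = Interval.open(3/2, 6)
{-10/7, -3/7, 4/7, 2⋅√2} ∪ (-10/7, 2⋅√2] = [-10/7, 2⋅√2]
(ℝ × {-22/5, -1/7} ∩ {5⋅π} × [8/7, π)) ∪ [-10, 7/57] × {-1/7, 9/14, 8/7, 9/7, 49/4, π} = [-10, 7/57] × {-1/7, 9/14, 8/7, 9/7, 49/4, π}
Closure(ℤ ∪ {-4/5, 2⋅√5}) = ℤ ∪ {-4/5, 2⋅√5}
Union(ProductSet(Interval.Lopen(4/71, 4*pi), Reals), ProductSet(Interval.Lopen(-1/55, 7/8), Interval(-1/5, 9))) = Union(ProductSet(Interval.Lopen(-1/55, 7/8), Interval(-1/5, 9)), ProductSet(Interval.Lopen(4/71, 4*pi), Reals))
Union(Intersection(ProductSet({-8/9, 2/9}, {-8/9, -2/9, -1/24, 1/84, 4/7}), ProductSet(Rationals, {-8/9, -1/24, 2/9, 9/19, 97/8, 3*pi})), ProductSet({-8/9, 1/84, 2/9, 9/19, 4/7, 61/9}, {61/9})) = Union(ProductSet({-8/9, 2/9}, {-8/9, -1/24}), ProductSet({-8/9, 1/84, 2/9, 9/19, 4/7, 61/9}, {61/9}))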